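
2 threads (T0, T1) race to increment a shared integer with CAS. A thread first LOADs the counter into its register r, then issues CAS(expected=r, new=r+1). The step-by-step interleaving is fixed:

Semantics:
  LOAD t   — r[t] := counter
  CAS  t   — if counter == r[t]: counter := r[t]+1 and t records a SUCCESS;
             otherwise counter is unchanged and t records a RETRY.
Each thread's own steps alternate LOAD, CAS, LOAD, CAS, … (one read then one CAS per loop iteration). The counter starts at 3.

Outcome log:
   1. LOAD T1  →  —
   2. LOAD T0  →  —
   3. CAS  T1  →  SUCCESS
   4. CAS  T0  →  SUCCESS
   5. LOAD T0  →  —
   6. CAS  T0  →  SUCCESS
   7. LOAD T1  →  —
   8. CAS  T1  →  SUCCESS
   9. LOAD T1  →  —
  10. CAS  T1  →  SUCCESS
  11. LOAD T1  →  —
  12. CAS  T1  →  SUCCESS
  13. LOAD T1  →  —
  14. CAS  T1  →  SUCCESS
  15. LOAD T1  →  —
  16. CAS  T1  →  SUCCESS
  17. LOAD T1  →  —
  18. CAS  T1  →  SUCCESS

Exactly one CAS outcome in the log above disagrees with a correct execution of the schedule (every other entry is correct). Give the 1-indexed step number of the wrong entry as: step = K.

step = 4

Re-executing:
[1] T1.load  rd  (counter 3, T1.r 3)
[2] T0.load  rd  (counter 3, T0.r 3)
[3] T1.cas  hit  (counter 4, T1.r 3)
[4] T0.cas  miss  (counter 4, T0.r 3)
[5] T0.load  rd  (counter 4, T0.r 4)
[6] T0.cas  hit  (counter 5, T0.r 4)
[7] T1.load  rd  (counter 5, T1.r 5)
[8] T1.cas  hit  (counter 6, T1.r 5)
[9] T1.load  rd  (counter 6, T1.r 6)
[10] T1.cas  hit  (counter 7, T1.r 6)
[11] T1.load  rd  (counter 7, T1.r 7)
[12] T1.cas  hit  (counter 8, T1.r 7)
[13] T1.load  rd  (counter 8, T1.r 8)
[14] T1.cas  hit  (counter 9, T1.r 8)
[15] T1.load  rd  (counter 9, T1.r 9)
[16] T1.cas  hit  (counter 10, T1.r 9)
[17] T1.load  rd  (counter 10, T1.r 10)
[18] T1.cas  hit  (counter 11, T1.r 10)
Log disagrees first at step 4.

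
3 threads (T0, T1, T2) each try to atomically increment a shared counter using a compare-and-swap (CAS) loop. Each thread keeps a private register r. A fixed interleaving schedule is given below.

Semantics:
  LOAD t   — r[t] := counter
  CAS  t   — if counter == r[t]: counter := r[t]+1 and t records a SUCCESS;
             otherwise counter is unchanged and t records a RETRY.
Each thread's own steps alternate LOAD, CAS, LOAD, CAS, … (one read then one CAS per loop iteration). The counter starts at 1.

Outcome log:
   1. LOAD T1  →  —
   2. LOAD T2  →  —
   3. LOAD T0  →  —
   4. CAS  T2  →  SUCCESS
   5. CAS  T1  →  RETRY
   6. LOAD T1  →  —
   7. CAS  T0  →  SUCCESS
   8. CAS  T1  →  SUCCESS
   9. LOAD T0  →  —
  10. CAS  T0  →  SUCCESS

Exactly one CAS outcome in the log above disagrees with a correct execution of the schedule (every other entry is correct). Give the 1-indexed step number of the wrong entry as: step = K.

step = 7

Re-executing:
#1 T1 reads 1
#2 T2 reads 1
#3 T0 reads 1
#4 T2 CAS(1→2) writes; counter now 2
#5 T1 CAS(1→2) fails; counter now 2
#6 T1 reads 2
#7 T0 CAS(1→2) fails; counter now 2
#8 T1 CAS(2→3) writes; counter now 3
#9 T0 reads 3
#10 T0 CAS(3→4) writes; counter now 4
Log disagrees first at step 7.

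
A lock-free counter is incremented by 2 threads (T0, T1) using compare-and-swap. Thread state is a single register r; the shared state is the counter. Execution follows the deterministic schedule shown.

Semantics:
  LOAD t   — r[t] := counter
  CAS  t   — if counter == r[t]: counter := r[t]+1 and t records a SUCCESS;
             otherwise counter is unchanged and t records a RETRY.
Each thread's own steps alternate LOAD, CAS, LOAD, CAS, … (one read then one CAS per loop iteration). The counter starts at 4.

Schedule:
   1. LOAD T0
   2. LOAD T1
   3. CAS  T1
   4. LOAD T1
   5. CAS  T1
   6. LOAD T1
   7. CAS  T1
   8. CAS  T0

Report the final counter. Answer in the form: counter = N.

#1 T0 reads 4
#2 T1 reads 4
#3 T1 CAS(4→5) writes; counter now 5
#4 T1 reads 5
#5 T1 CAS(5→6) writes; counter now 6
#6 T1 reads 6
#7 T1 CAS(6→7) writes; counter now 7
#8 T0 CAS(4→5) fails; counter now 7

counter = 7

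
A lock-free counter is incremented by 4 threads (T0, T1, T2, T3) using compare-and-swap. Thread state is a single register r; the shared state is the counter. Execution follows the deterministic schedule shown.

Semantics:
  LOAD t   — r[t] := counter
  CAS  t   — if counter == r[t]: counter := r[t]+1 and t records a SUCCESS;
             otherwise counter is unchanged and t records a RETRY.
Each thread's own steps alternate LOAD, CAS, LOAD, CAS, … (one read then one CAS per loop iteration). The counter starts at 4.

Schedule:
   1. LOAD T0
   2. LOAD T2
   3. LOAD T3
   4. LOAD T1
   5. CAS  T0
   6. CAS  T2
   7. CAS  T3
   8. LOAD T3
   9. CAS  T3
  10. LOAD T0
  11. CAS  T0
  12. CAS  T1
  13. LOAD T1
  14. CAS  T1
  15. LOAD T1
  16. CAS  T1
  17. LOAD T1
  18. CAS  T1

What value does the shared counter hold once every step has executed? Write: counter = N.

counter = 10

#1 T0 reads 4
#2 T2 reads 4
#3 T3 reads 4
#4 T1 reads 4
#5 T0 CAS(4→5) writes; counter now 5
#6 T2 CAS(4→5) fails; counter now 5
#7 T3 CAS(4→5) fails; counter now 5
#8 T3 reads 5
#9 T3 CAS(5→6) writes; counter now 6
#10 T0 reads 6
#11 T0 CAS(6→7) writes; counter now 7
#12 T1 CAS(4→5) fails; counter now 7
#13 T1 reads 7
#14 T1 CAS(7→8) writes; counter now 8
#15 T1 reads 8
#16 T1 CAS(8→9) writes; counter now 9
#17 T1 reads 9
#18 T1 CAS(9→10) writes; counter now 10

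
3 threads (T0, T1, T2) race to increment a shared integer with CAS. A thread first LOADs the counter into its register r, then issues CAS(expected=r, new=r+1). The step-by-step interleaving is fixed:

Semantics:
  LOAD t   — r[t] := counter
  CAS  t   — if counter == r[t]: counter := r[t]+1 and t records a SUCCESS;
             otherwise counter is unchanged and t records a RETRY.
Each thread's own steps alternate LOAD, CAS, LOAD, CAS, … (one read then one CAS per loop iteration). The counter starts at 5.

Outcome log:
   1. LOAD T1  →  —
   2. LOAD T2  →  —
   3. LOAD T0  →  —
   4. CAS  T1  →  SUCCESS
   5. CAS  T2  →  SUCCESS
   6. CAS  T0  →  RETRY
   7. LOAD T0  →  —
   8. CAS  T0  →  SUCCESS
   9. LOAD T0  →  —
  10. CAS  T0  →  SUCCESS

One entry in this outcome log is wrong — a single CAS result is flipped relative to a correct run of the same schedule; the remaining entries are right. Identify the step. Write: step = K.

step = 5

Re-executing:
[1] T1.load  rd  (counter 5, T1.r 5)
[2] T2.load  rd  (counter 5, T2.r 5)
[3] T0.load  rd  (counter 5, T0.r 5)
[4] T1.cas  hit  (counter 6, T1.r 5)
[5] T2.cas  miss  (counter 6, T2.r 5)
[6] T0.cas  miss  (counter 6, T0.r 5)
[7] T0.load  rd  (counter 6, T0.r 6)
[8] T0.cas  hit  (counter 7, T0.r 6)
[9] T0.load  rd  (counter 7, T0.r 7)
[10] T0.cas  hit  (counter 8, T0.r 7)
Log disagrees first at step 5.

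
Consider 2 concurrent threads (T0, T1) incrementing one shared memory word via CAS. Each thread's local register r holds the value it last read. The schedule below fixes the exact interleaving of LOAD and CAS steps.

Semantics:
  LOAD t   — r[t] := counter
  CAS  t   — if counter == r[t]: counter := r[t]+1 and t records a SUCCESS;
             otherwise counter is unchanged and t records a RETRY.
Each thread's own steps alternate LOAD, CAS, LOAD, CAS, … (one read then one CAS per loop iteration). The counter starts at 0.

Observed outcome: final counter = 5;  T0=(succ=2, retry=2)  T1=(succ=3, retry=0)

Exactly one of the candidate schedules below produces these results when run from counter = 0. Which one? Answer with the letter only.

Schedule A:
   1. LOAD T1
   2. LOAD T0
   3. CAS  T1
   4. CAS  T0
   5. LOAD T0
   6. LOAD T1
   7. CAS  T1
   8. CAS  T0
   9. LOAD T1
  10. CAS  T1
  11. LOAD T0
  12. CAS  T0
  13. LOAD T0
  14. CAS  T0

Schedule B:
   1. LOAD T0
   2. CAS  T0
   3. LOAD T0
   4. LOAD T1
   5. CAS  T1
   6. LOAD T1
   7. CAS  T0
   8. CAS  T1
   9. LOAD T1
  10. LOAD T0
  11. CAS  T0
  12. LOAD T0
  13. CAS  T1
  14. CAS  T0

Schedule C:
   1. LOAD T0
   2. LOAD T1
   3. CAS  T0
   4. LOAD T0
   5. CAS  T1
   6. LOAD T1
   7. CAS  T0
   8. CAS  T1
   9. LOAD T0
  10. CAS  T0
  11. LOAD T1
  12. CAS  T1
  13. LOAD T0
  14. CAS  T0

A

Run A:
#1 T1 reads 0
#2 T0 reads 0
#3 T1 CAS(0→1) writes; counter now 1
#4 T0 CAS(0→1) fails; counter now 1
#5 T0 reads 1
#6 T1 reads 1
#7 T1 CAS(1→2) writes; counter now 2
#8 T0 CAS(1→2) fails; counter now 2
#9 T1 reads 2
#10 T1 CAS(2→3) writes; counter now 3
#11 T0 reads 3
#12 T0 CAS(3→4) writes; counter now 4
#13 T0 reads 4
#14 T0 CAS(4→5) writes; counter now 5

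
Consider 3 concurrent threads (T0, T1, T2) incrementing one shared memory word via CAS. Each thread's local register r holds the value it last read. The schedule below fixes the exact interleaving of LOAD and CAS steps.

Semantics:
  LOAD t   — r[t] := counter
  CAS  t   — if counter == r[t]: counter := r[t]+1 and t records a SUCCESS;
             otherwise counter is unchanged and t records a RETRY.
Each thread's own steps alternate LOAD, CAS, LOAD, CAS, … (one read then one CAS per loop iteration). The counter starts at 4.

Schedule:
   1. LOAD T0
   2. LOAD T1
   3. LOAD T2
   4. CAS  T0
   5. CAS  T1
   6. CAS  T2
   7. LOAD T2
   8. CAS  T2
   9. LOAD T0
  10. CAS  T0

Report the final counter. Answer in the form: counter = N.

T0 LOAD — after: cnt=4, r=4 — load
T1 LOAD — after: cnt=4, r=4 — load
T2 LOAD — after: cnt=4, r=4 — load
T0 CAS — after: cnt=5, r=4 — ok
T1 CAS — after: cnt=5, r=4 — retry
T2 CAS — after: cnt=5, r=4 — retry
T2 LOAD — after: cnt=5, r=5 — load
T2 CAS — after: cnt=6, r=5 — ok
T0 LOAD — after: cnt=6, r=6 — load
T0 CAS — after: cnt=7, r=6 — ok

counter = 7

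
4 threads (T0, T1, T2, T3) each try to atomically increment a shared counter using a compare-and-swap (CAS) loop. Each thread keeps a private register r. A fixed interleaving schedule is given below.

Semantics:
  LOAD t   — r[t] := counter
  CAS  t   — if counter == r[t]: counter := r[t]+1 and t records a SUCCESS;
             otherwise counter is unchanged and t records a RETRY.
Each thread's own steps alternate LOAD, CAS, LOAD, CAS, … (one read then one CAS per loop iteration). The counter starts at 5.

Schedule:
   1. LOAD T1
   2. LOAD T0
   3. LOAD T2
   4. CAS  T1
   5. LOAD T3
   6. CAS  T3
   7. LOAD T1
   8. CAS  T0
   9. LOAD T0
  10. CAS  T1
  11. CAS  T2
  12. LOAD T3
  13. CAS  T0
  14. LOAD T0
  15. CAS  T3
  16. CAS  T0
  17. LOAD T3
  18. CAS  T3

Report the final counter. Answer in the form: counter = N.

T1 LOAD — after: cnt=5, r=5 — load
T0 LOAD — after: cnt=5, r=5 — load
T2 LOAD — after: cnt=5, r=5 — load
T1 CAS — after: cnt=6, r=5 — ok
T3 LOAD — after: cnt=6, r=6 — load
T3 CAS — after: cnt=7, r=6 — ok
T1 LOAD — after: cnt=7, r=7 — load
T0 CAS — after: cnt=7, r=5 — retry
T0 LOAD — after: cnt=7, r=7 — load
T1 CAS — after: cnt=8, r=7 — ok
T2 CAS — after: cnt=8, r=5 — retry
T3 LOAD — after: cnt=8, r=8 — load
T0 CAS — after: cnt=8, r=7 — retry
T0 LOAD — after: cnt=8, r=8 — load
T3 CAS — after: cnt=9, r=8 — ok
T0 CAS — after: cnt=9, r=8 — retry
T3 LOAD — after: cnt=9, r=9 — load
T3 CAS — after: cnt=10, r=9 — ok

counter = 10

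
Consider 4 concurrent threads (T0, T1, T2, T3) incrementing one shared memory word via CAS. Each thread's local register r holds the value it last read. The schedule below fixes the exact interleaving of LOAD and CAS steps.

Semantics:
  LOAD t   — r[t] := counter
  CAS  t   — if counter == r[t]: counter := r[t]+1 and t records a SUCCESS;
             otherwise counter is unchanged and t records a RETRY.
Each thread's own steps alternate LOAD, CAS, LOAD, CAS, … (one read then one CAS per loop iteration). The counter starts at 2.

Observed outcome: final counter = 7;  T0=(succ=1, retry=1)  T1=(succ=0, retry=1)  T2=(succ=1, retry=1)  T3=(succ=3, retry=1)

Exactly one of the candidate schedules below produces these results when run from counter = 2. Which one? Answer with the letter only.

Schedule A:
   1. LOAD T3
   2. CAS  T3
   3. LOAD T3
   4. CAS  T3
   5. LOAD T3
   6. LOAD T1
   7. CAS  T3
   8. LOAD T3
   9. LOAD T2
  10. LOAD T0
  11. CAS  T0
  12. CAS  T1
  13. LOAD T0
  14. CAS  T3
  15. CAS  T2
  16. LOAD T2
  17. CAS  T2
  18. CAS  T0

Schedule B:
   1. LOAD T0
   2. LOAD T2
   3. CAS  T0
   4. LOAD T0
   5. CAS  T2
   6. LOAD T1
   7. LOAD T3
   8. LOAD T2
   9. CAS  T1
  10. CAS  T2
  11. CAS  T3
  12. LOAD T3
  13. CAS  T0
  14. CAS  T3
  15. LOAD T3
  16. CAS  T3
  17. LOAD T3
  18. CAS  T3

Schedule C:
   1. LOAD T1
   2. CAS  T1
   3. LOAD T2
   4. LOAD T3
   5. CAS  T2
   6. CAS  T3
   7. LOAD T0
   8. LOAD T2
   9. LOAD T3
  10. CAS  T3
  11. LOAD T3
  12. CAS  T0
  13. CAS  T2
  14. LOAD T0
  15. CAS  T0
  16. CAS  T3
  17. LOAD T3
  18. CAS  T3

Tracing schedule A:
1. LOAD T3 → mem=2 r[T3]=2 [LOAD]
2. CAS T3 → mem=3 r[T3]=2 [OK]
3. LOAD T3 → mem=3 r[T3]=3 [LOAD]
4. CAS T3 → mem=4 r[T3]=3 [OK]
5. LOAD T3 → mem=4 r[T3]=4 [LOAD]
6. LOAD T1 → mem=4 r[T1]=4 [LOAD]
7. CAS T3 → mem=5 r[T3]=4 [OK]
8. LOAD T3 → mem=5 r[T3]=5 [LOAD]
9. LOAD T2 → mem=5 r[T2]=5 [LOAD]
10. LOAD T0 → mem=5 r[T0]=5 [LOAD]
11. CAS T0 → mem=6 r[T0]=5 [OK]
12. CAS T1 → mem=6 r[T1]=4 [RETRY]
13. LOAD T0 → mem=6 r[T0]=6 [LOAD]
14. CAS T3 → mem=6 r[T3]=5 [RETRY]
15. CAS T2 → mem=6 r[T2]=5 [RETRY]
16. LOAD T2 → mem=6 r[T2]=6 [LOAD]
17. CAS T2 → mem=7 r[T2]=6 [OK]
18. CAS T0 → mem=7 r[T0]=6 [RETRY]

A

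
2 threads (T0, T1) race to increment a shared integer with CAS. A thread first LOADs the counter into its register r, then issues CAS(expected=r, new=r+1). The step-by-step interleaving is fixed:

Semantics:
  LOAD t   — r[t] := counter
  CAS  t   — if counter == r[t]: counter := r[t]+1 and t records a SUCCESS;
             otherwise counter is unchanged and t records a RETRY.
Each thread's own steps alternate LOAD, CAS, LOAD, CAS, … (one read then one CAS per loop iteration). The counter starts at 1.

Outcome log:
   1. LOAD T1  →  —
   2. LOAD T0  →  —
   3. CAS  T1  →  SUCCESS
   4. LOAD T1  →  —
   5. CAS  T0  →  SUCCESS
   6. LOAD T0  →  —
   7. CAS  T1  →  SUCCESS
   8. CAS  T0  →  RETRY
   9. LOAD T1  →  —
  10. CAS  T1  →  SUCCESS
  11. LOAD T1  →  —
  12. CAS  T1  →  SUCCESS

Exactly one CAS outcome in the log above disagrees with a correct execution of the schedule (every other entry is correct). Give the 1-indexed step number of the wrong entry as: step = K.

Re-executing:
step 1: T1 LOAD ⇒ load; ctr=1 reg=1
step 2: T0 LOAD ⇒ load; ctr=1 reg=1
step 3: T1 CAS ⇒ ok; ctr=2 reg=1
step 4: T1 LOAD ⇒ load; ctr=2 reg=2
step 5: T0 CAS ⇒ retry; ctr=2 reg=1
step 6: T0 LOAD ⇒ load; ctr=2 reg=2
step 7: T1 CAS ⇒ ok; ctr=3 reg=2
step 8: T0 CAS ⇒ retry; ctr=3 reg=2
step 9: T1 LOAD ⇒ load; ctr=3 reg=3
step 10: T1 CAS ⇒ ok; ctr=4 reg=3
step 11: T1 LOAD ⇒ load; ctr=4 reg=4
step 12: T1 CAS ⇒ ok; ctr=5 reg=4
Log disagrees first at step 5.

step = 5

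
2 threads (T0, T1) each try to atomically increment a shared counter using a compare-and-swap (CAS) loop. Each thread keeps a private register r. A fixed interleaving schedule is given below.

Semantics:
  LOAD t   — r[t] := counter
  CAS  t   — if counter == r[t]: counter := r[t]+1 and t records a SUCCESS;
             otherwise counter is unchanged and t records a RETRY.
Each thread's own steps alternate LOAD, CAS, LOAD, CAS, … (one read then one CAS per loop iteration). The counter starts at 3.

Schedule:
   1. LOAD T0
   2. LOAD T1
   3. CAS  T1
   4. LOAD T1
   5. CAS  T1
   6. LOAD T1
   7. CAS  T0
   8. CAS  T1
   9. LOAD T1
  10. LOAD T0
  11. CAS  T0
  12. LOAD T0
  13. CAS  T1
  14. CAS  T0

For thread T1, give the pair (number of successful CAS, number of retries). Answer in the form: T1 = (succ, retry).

step 1: T0 LOAD ⇒ load; ctr=3 reg=3
step 2: T1 LOAD ⇒ load; ctr=3 reg=3
step 3: T1 CAS ⇒ ok; ctr=4 reg=3
step 4: T1 LOAD ⇒ load; ctr=4 reg=4
step 5: T1 CAS ⇒ ok; ctr=5 reg=4
step 6: T1 LOAD ⇒ load; ctr=5 reg=5
step 7: T0 CAS ⇒ retry; ctr=5 reg=3
step 8: T1 CAS ⇒ ok; ctr=6 reg=5
step 9: T1 LOAD ⇒ load; ctr=6 reg=6
step 10: T0 LOAD ⇒ load; ctr=6 reg=6
step 11: T0 CAS ⇒ ok; ctr=7 reg=6
step 12: T0 LOAD ⇒ load; ctr=7 reg=7
step 13: T1 CAS ⇒ retry; ctr=7 reg=6
step 14: T0 CAS ⇒ ok; ctr=8 reg=7

T1 = (3, 1)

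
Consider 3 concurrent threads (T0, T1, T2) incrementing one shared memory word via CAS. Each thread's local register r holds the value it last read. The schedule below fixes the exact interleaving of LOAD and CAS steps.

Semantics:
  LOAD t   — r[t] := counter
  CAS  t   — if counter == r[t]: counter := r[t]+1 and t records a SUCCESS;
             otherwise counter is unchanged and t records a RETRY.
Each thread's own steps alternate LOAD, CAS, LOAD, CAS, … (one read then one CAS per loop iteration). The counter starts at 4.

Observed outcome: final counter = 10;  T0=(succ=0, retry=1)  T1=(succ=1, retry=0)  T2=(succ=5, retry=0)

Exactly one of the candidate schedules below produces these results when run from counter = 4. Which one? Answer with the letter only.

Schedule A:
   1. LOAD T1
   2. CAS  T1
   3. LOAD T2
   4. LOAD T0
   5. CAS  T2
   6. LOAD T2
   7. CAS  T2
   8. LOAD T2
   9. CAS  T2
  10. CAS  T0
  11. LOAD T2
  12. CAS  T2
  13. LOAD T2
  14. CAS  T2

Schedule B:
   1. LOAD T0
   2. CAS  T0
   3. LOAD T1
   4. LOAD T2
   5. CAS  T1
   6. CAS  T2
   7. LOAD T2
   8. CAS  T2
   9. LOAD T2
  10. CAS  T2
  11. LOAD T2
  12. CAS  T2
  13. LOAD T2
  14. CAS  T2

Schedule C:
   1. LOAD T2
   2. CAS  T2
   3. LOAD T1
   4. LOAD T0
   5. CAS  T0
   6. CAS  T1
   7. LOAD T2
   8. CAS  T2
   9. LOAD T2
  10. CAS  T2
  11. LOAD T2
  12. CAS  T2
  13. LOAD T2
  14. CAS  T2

Run A:
1. LOAD T1 → mem=4 r[T1]=4 [LOAD]
2. CAS T1 → mem=5 r[T1]=4 [OK]
3. LOAD T2 → mem=5 r[T2]=5 [LOAD]
4. LOAD T0 → mem=5 r[T0]=5 [LOAD]
5. CAS T2 → mem=6 r[T2]=5 [OK]
6. LOAD T2 → mem=6 r[T2]=6 [LOAD]
7. CAS T2 → mem=7 r[T2]=6 [OK]
8. LOAD T2 → mem=7 r[T2]=7 [LOAD]
9. CAS T2 → mem=8 r[T2]=7 [OK]
10. CAS T0 → mem=8 r[T0]=5 [RETRY]
11. LOAD T2 → mem=8 r[T2]=8 [LOAD]
12. CAS T2 → mem=9 r[T2]=8 [OK]
13. LOAD T2 → mem=9 r[T2]=9 [LOAD]
14. CAS T2 → mem=10 r[T2]=9 [OK]

A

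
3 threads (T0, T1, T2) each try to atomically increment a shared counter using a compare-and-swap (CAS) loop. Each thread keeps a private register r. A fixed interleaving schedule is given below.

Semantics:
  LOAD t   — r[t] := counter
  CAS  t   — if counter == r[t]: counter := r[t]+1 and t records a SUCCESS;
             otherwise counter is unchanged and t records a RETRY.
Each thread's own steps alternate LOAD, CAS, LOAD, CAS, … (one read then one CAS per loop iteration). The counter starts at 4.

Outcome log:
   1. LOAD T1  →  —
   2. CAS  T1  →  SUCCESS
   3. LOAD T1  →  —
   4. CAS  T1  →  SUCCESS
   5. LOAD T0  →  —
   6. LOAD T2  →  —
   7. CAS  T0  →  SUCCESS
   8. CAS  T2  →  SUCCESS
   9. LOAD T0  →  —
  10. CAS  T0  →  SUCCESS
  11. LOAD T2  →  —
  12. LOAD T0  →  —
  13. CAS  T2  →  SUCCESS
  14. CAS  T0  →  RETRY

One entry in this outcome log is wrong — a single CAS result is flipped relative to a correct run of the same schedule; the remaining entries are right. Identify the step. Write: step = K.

step = 8

Re-executing:
step 1: T1 LOAD ⇒ load; ctr=4 reg=4
step 2: T1 CAS ⇒ ok; ctr=5 reg=4
step 3: T1 LOAD ⇒ load; ctr=5 reg=5
step 4: T1 CAS ⇒ ok; ctr=6 reg=5
step 5: T0 LOAD ⇒ load; ctr=6 reg=6
step 6: T2 LOAD ⇒ load; ctr=6 reg=6
step 7: T0 CAS ⇒ ok; ctr=7 reg=6
step 8: T2 CAS ⇒ retry; ctr=7 reg=6
step 9: T0 LOAD ⇒ load; ctr=7 reg=7
step 10: T0 CAS ⇒ ok; ctr=8 reg=7
step 11: T2 LOAD ⇒ load; ctr=8 reg=8
step 12: T0 LOAD ⇒ load; ctr=8 reg=8
step 13: T2 CAS ⇒ ok; ctr=9 reg=8
step 14: T0 CAS ⇒ retry; ctr=9 reg=8
Log disagrees first at step 8.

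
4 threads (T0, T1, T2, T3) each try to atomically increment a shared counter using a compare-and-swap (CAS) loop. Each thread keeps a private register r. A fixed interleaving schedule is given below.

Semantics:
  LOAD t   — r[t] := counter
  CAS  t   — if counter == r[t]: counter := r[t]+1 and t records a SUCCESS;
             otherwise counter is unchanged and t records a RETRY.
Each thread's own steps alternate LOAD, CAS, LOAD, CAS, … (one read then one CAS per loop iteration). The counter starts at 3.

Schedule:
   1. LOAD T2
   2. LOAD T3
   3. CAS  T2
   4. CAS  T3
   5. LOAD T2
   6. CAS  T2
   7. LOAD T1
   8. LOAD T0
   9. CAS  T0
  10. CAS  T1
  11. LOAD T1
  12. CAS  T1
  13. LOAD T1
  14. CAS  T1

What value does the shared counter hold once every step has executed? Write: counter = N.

[1] T2.load  rd  (counter 3, T2.r 3)
[2] T3.load  rd  (counter 3, T3.r 3)
[3] T2.cas  hit  (counter 4, T2.r 3)
[4] T3.cas  miss  (counter 4, T3.r 3)
[5] T2.load  rd  (counter 4, T2.r 4)
[6] T2.cas  hit  (counter 5, T2.r 4)
[7] T1.load  rd  (counter 5, T1.r 5)
[8] T0.load  rd  (counter 5, T0.r 5)
[9] T0.cas  hit  (counter 6, T0.r 5)
[10] T1.cas  miss  (counter 6, T1.r 5)
[11] T1.load  rd  (counter 6, T1.r 6)
[12] T1.cas  hit  (counter 7, T1.r 6)
[13] T1.load  rd  (counter 7, T1.r 7)
[14] T1.cas  hit  (counter 8, T1.r 7)

counter = 8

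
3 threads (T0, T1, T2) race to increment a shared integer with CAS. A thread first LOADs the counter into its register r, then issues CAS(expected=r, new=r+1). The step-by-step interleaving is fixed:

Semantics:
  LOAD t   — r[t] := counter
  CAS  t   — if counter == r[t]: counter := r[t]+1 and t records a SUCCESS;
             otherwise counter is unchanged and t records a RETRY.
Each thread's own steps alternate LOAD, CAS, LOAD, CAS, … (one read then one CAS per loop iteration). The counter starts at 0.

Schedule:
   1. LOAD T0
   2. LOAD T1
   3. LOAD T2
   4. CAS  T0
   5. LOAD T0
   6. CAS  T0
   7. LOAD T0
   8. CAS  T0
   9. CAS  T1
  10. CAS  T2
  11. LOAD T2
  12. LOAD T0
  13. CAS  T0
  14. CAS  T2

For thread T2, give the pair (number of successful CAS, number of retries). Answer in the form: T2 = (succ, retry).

T2 = (0, 2)

   1) LOAD T0:  M=0  r_T0=0
   2) LOAD T1:  M=0  r_T1=0
   3) LOAD T2:  M=0  r_T2=0
   4) CAS  T0:  M=1  r_T0=0 ✓
   5) LOAD T0:  M=1  r_T0=1
   6) CAS  T0:  M=2  r_T0=1 ✓
   7) LOAD T0:  M=2  r_T0=2
   8) CAS  T0:  M=3  r_T0=2 ✓
   9) CAS  T1:  M=3  r_T1=0 ✗
  10) CAS  T2:  M=3  r_T2=0 ✗
  11) LOAD T2:  M=3  r_T2=3
  12) LOAD T0:  M=3  r_T0=3
  13) CAS  T0:  M=4  r_T0=3 ✓
  14) CAS  T2:  M=4  r_T2=3 ✗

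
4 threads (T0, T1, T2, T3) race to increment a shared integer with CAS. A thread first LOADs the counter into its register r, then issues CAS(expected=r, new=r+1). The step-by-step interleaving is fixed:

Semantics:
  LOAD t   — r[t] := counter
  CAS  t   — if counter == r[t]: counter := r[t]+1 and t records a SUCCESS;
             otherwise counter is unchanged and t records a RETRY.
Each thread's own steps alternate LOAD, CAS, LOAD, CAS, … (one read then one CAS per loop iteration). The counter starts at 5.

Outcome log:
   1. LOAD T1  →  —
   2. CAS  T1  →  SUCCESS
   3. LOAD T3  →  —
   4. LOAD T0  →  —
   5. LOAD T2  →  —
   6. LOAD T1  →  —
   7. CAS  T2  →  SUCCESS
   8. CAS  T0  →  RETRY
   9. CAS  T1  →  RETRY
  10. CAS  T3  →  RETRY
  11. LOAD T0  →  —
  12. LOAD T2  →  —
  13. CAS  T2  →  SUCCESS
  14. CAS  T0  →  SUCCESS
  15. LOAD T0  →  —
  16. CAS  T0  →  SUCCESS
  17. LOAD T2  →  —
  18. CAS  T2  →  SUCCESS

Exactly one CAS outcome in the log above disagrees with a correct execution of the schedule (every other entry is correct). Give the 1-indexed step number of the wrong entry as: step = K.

Re-executing:
1. LOAD T1 → mem=5 r[T1]=5 [LOAD]
2. CAS T1 → mem=6 r[T1]=5 [OK]
3. LOAD T3 → mem=6 r[T3]=6 [LOAD]
4. LOAD T0 → mem=6 r[T0]=6 [LOAD]
5. LOAD T2 → mem=6 r[T2]=6 [LOAD]
6. LOAD T1 → mem=6 r[T1]=6 [LOAD]
7. CAS T2 → mem=7 r[T2]=6 [OK]
8. CAS T0 → mem=7 r[T0]=6 [RETRY]
9. CAS T1 → mem=7 r[T1]=6 [RETRY]
10. CAS T3 → mem=7 r[T3]=6 [RETRY]
11. LOAD T0 → mem=7 r[T0]=7 [LOAD]
12. LOAD T2 → mem=7 r[T2]=7 [LOAD]
13. CAS T2 → mem=8 r[T2]=7 [OK]
14. CAS T0 → mem=8 r[T0]=7 [RETRY]
15. LOAD T0 → mem=8 r[T0]=8 [LOAD]
16. CAS T0 → mem=9 r[T0]=8 [OK]
17. LOAD T2 → mem=9 r[T2]=9 [LOAD]
18. CAS T2 → mem=10 r[T2]=9 [OK]
Mismatch at 14.

step = 14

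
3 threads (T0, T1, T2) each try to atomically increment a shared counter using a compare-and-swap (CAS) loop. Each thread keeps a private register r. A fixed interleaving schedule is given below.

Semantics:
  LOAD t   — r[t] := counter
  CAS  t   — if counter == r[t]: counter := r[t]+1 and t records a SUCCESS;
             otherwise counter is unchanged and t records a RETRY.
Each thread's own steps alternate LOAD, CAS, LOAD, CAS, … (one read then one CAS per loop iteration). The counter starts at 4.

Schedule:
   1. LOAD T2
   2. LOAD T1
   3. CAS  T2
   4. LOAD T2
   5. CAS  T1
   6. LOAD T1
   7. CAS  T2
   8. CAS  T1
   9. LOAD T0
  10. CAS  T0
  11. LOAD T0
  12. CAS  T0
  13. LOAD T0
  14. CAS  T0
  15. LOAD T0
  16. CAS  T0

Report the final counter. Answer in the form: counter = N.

counter = 10

1. LOAD T2 → mem=4 r[T2]=4 [LOAD]
2. LOAD T1 → mem=4 r[T1]=4 [LOAD]
3. CAS T2 → mem=5 r[T2]=4 [OK]
4. LOAD T2 → mem=5 r[T2]=5 [LOAD]
5. CAS T1 → mem=5 r[T1]=4 [RETRY]
6. LOAD T1 → mem=5 r[T1]=5 [LOAD]
7. CAS T2 → mem=6 r[T2]=5 [OK]
8. CAS T1 → mem=6 r[T1]=5 [RETRY]
9. LOAD T0 → mem=6 r[T0]=6 [LOAD]
10. CAS T0 → mem=7 r[T0]=6 [OK]
11. LOAD T0 → mem=7 r[T0]=7 [LOAD]
12. CAS T0 → mem=8 r[T0]=7 [OK]
13. LOAD T0 → mem=8 r[T0]=8 [LOAD]
14. CAS T0 → mem=9 r[T0]=8 [OK]
15. LOAD T0 → mem=9 r[T0]=9 [LOAD]
16. CAS T0 → mem=10 r[T0]=9 [OK]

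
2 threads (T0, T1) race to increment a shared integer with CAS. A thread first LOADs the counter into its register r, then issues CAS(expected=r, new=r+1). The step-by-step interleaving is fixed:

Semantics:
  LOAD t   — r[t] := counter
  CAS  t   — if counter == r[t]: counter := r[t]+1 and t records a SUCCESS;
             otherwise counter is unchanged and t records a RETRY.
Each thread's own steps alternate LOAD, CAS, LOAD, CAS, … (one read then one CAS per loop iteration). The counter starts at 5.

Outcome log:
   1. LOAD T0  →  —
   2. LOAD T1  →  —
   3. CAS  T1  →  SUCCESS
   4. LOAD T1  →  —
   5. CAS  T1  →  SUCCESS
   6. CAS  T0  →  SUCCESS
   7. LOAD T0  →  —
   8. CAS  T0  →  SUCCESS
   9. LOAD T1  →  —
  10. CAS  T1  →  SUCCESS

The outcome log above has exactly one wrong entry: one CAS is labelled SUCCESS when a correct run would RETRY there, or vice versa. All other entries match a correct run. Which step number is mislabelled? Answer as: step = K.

step = 6

Re-executing:
T0 LOAD — after: cnt=5, r=5 — load
T1 LOAD — after: cnt=5, r=5 — load
T1 CAS — after: cnt=6, r=5 — ok
T1 LOAD — after: cnt=6, r=6 — load
T1 CAS — after: cnt=7, r=6 — ok
T0 CAS — after: cnt=7, r=5 — retry
T0 LOAD — after: cnt=7, r=7 — load
T0 CAS — after: cnt=8, r=7 — ok
T1 LOAD — after: cnt=8, r=8 — load
T1 CAS — after: cnt=9, r=8 — ok
Log disagrees first at step 6.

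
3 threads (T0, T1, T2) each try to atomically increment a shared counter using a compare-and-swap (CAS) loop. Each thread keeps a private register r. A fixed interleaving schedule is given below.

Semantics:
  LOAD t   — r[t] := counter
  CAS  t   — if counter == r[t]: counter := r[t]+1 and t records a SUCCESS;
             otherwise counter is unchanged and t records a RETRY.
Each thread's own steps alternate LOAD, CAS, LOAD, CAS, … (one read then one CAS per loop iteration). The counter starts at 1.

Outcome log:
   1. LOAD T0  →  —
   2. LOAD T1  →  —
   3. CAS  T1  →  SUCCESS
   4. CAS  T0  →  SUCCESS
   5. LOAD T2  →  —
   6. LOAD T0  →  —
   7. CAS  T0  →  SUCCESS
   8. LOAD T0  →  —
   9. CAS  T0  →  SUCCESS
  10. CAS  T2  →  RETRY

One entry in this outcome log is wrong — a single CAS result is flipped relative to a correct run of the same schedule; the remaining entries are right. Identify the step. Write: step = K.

Reference trace:
   1) LOAD T0:  M=1  r_T0=1
   2) LOAD T1:  M=1  r_T1=1
   3) CAS  T1:  M=2  r_T1=1 ✓
   4) CAS  T0:  M=2  r_T0=1 ✗
   5) LOAD T2:  M=2  r_T2=2
   6) LOAD T0:  M=2  r_T0=2
   7) CAS  T0:  M=3  r_T0=2 ✓
   8) LOAD T0:  M=3  r_T0=3
   9) CAS  T0:  M=4  r_T0=3 ✓
  10) CAS  T2:  M=4  r_T2=2 ✗
Mismatch at 4.

step = 4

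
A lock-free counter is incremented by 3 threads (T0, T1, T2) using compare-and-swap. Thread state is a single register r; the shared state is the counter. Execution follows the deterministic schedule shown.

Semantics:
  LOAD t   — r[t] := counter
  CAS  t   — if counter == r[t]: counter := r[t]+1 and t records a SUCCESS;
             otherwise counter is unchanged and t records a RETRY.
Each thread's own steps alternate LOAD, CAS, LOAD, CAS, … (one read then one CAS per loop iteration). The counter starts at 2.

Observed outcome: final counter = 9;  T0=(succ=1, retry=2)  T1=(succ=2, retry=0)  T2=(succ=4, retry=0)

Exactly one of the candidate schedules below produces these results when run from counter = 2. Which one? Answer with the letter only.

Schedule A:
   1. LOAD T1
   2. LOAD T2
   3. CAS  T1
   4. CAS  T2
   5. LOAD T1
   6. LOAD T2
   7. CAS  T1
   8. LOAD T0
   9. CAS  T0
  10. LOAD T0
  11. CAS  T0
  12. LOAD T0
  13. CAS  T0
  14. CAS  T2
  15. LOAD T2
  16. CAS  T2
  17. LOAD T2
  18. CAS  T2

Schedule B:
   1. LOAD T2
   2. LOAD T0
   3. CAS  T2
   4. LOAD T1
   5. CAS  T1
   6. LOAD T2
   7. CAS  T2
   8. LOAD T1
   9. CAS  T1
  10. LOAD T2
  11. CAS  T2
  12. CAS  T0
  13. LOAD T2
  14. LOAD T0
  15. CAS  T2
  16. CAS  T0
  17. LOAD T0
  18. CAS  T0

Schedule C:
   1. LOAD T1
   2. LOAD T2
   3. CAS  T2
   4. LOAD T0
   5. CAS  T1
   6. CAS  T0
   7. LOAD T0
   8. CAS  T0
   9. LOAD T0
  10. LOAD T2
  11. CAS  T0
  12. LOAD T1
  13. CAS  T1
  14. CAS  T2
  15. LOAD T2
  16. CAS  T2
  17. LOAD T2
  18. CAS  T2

Tracing schedule B:
   1) LOAD T2:  M=2  r_T2=2
   2) LOAD T0:  M=2  r_T0=2
   3) CAS  T2:  M=3  r_T2=2 ✓
   4) LOAD T1:  M=3  r_T1=3
   5) CAS  T1:  M=4  r_T1=3 ✓
   6) LOAD T2:  M=4  r_T2=4
   7) CAS  T2:  M=5  r_T2=4 ✓
   8) LOAD T1:  M=5  r_T1=5
   9) CAS  T1:  M=6  r_T1=5 ✓
  10) LOAD T2:  M=6  r_T2=6
  11) CAS  T2:  M=7  r_T2=6 ✓
  12) CAS  T0:  M=7  r_T0=2 ✗
  13) LOAD T2:  M=7  r_T2=7
  14) LOAD T0:  M=7  r_T0=7
  15) CAS  T2:  M=8  r_T2=7 ✓
  16) CAS  T0:  M=8  r_T0=7 ✗
  17) LOAD T0:  M=8  r_T0=8
  18) CAS  T0:  M=9  r_T0=8 ✓

B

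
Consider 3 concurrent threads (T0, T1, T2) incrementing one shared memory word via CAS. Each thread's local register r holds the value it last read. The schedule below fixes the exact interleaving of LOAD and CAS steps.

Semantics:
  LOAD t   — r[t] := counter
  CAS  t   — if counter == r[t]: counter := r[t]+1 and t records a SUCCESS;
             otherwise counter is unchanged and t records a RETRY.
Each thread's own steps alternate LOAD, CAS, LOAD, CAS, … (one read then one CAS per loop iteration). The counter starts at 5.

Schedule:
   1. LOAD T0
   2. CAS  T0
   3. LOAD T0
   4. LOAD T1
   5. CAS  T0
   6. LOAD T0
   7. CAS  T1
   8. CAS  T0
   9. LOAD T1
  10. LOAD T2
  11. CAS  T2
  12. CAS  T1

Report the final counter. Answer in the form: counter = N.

counter = 9

   1) LOAD T0:  M=5  r_T0=5
   2) CAS  T0:  M=6  r_T0=5 ✓
   3) LOAD T0:  M=6  r_T0=6
   4) LOAD T1:  M=6  r_T1=6
   5) CAS  T0:  M=7  r_T0=6 ✓
   6) LOAD T0:  M=7  r_T0=7
   7) CAS  T1:  M=7  r_T1=6 ✗
   8) CAS  T0:  M=8  r_T0=7 ✓
   9) LOAD T1:  M=8  r_T1=8
  10) LOAD T2:  M=8  r_T2=8
  11) CAS  T2:  M=9  r_T2=8 ✓
  12) CAS  T1:  M=9  r_T1=8 ✗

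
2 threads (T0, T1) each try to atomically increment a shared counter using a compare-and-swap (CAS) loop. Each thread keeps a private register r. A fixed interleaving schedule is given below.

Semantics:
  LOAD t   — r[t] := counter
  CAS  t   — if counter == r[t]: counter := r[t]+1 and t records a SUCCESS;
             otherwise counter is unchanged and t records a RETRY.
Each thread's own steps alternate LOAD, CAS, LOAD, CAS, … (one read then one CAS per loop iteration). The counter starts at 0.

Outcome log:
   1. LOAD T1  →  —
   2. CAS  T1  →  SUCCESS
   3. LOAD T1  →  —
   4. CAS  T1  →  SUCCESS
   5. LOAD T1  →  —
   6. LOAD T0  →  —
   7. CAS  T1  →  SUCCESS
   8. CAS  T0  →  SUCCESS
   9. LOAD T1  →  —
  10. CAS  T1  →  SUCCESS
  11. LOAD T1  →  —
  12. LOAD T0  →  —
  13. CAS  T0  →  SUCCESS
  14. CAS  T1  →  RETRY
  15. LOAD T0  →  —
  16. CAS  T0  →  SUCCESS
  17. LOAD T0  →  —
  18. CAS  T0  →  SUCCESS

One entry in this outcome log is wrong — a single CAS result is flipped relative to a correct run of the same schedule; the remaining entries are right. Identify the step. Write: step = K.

Reference trace:
1. LOAD T1 → mem=0 r[T1]=0 [LOAD]
2. CAS T1 → mem=1 r[T1]=0 [OK]
3. LOAD T1 → mem=1 r[T1]=1 [LOAD]
4. CAS T1 → mem=2 r[T1]=1 [OK]
5. LOAD T1 → mem=2 r[T1]=2 [LOAD]
6. LOAD T0 → mem=2 r[T0]=2 [LOAD]
7. CAS T1 → mem=3 r[T1]=2 [OK]
8. CAS T0 → mem=3 r[T0]=2 [RETRY]
9. LOAD T1 → mem=3 r[T1]=3 [LOAD]
10. CAS T1 → mem=4 r[T1]=3 [OK]
11. LOAD T1 → mem=4 r[T1]=4 [LOAD]
12. LOAD T0 → mem=4 r[T0]=4 [LOAD]
13. CAS T0 → mem=5 r[T0]=4 [OK]
14. CAS T1 → mem=5 r[T1]=4 [RETRY]
15. LOAD T0 → mem=5 r[T0]=5 [LOAD]
16. CAS T0 → mem=6 r[T0]=5 [OK]
17. LOAD T0 → mem=6 r[T0]=6 [LOAD]
18. CAS T0 → mem=7 r[T0]=6 [OK]
Mismatch at 8.

step = 8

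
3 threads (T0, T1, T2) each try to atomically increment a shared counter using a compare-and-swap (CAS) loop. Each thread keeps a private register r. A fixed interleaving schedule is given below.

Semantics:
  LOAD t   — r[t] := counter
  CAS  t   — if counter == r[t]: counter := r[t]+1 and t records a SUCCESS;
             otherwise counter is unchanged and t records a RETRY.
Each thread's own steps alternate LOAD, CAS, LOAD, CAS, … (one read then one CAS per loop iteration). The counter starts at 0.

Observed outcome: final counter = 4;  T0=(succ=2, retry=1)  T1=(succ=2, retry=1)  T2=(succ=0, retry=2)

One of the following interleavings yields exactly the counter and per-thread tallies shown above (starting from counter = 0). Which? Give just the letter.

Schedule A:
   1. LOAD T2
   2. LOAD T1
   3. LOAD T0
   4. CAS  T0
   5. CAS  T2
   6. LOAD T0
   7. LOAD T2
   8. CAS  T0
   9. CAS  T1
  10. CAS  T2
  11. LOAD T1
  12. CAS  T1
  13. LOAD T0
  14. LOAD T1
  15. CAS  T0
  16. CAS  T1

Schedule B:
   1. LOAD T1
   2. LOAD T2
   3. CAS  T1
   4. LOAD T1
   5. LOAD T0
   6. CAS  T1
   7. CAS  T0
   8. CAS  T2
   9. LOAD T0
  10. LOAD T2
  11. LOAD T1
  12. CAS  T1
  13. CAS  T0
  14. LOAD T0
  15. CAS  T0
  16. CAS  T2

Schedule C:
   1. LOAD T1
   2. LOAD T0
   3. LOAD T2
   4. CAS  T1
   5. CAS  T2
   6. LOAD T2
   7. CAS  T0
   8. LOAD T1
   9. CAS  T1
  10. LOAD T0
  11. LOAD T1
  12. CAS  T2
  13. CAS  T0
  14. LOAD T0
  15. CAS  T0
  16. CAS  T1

C

Simulating candidate C:
1. LOAD T1 → mem=0 r[T1]=0 [LOAD]
2. LOAD T0 → mem=0 r[T0]=0 [LOAD]
3. LOAD T2 → mem=0 r[T2]=0 [LOAD]
4. CAS T1 → mem=1 r[T1]=0 [OK]
5. CAS T2 → mem=1 r[T2]=0 [RETRY]
6. LOAD T2 → mem=1 r[T2]=1 [LOAD]
7. CAS T0 → mem=1 r[T0]=0 [RETRY]
8. LOAD T1 → mem=1 r[T1]=1 [LOAD]
9. CAS T1 → mem=2 r[T1]=1 [OK]
10. LOAD T0 → mem=2 r[T0]=2 [LOAD]
11. LOAD T1 → mem=2 r[T1]=2 [LOAD]
12. CAS T2 → mem=2 r[T2]=1 [RETRY]
13. CAS T0 → mem=3 r[T0]=2 [OK]
14. LOAD T0 → mem=3 r[T0]=3 [LOAD]
15. CAS T0 → mem=4 r[T0]=3 [OK]
16. CAS T1 → mem=4 r[T1]=2 [RETRY]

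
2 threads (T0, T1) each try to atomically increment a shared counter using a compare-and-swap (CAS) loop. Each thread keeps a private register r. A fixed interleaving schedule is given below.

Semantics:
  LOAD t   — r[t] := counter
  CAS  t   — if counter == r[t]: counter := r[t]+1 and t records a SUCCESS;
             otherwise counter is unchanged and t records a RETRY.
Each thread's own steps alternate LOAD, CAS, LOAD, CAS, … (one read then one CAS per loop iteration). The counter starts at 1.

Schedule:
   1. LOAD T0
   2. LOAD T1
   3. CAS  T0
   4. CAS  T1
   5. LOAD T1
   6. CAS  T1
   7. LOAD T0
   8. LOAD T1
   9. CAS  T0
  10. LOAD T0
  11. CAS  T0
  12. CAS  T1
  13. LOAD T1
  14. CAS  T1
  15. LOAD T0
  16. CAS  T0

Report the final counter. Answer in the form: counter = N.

counter = 7

step 1: T0 LOAD ⇒ load; ctr=1 reg=1
step 2: T1 LOAD ⇒ load; ctr=1 reg=1
step 3: T0 CAS ⇒ ok; ctr=2 reg=1
step 4: T1 CAS ⇒ retry; ctr=2 reg=1
step 5: T1 LOAD ⇒ load; ctr=2 reg=2
step 6: T1 CAS ⇒ ok; ctr=3 reg=2
step 7: T0 LOAD ⇒ load; ctr=3 reg=3
step 8: T1 LOAD ⇒ load; ctr=3 reg=3
step 9: T0 CAS ⇒ ok; ctr=4 reg=3
step 10: T0 LOAD ⇒ load; ctr=4 reg=4
step 11: T0 CAS ⇒ ok; ctr=5 reg=4
step 12: T1 CAS ⇒ retry; ctr=5 reg=3
step 13: T1 LOAD ⇒ load; ctr=5 reg=5
step 14: T1 CAS ⇒ ok; ctr=6 reg=5
step 15: T0 LOAD ⇒ load; ctr=6 reg=6
step 16: T0 CAS ⇒ ok; ctr=7 reg=6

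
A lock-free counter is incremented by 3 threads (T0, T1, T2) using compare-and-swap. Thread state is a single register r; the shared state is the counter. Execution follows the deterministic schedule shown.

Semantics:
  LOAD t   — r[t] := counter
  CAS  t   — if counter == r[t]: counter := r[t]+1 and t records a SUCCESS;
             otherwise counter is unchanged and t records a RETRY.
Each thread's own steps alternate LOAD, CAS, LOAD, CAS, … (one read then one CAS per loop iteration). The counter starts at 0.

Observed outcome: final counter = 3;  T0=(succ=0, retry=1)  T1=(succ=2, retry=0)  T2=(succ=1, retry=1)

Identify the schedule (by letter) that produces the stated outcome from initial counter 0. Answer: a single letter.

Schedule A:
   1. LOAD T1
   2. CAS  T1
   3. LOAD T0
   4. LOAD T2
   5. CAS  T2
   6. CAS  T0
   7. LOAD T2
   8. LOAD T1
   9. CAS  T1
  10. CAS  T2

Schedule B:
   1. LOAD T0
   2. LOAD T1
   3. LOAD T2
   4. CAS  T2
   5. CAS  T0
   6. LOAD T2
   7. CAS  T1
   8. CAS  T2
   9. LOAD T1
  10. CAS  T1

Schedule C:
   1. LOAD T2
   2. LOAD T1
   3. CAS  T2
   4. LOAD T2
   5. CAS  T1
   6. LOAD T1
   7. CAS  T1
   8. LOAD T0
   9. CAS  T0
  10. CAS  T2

Simulating candidate A:
#1 T1 reads 0
#2 T1 CAS(0→1) writes; counter now 1
#3 T0 reads 1
#4 T2 reads 1
#5 T2 CAS(1→2) writes; counter now 2
#6 T0 CAS(1→2) fails; counter now 2
#7 T2 reads 2
#8 T1 reads 2
#9 T1 CAS(2→3) writes; counter now 3
#10 T2 CAS(2→3) fails; counter now 3

A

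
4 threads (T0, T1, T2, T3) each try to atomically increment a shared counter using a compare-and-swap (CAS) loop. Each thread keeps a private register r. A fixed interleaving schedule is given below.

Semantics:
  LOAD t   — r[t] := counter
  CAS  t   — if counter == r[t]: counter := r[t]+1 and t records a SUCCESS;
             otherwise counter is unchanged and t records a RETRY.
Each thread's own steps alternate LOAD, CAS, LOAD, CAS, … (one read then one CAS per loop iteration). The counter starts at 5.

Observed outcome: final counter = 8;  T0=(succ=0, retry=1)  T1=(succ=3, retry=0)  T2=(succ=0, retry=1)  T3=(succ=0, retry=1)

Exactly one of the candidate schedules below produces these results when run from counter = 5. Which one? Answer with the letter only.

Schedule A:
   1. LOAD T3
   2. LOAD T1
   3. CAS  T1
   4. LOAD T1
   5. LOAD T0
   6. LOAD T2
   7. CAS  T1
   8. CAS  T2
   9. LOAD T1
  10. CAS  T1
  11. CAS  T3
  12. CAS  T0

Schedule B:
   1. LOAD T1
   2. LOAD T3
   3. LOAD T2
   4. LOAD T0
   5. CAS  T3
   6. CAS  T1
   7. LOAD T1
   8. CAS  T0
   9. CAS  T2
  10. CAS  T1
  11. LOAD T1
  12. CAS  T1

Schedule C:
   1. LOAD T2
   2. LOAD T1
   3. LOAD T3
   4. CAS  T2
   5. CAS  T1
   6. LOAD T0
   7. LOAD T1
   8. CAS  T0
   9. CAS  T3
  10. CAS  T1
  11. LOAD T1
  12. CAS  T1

Tracing schedule A:
#1 T3 reads 5
#2 T1 reads 5
#3 T1 CAS(5→6) writes; counter now 6
#4 T1 reads 6
#5 T0 reads 6
#6 T2 reads 6
#7 T1 CAS(6→7) writes; counter now 7
#8 T2 CAS(6→7) fails; counter now 7
#9 T1 reads 7
#10 T1 CAS(7→8) writes; counter now 8
#11 T3 CAS(5→6) fails; counter now 8
#12 T0 CAS(6→7) fails; counter now 8

A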